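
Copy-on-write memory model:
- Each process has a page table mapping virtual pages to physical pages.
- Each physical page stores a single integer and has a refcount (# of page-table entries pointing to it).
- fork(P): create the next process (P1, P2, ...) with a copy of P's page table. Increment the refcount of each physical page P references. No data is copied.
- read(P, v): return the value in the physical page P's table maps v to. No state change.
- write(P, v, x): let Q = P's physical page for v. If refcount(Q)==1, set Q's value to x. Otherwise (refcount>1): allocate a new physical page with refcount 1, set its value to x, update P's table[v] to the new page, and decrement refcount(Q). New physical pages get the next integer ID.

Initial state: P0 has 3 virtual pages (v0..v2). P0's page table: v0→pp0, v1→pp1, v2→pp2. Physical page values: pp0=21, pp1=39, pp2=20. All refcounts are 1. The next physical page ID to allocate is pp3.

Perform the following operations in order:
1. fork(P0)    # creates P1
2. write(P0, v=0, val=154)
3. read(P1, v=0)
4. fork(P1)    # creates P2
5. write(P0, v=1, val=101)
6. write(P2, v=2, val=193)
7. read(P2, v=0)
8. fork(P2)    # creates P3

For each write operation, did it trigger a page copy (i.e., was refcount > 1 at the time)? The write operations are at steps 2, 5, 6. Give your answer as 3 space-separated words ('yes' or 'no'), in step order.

Op 1: fork(P0) -> P1. 3 ppages; refcounts: pp0:2 pp1:2 pp2:2
Op 2: write(P0, v0, 154). refcount(pp0)=2>1 -> COPY to pp3. 4 ppages; refcounts: pp0:1 pp1:2 pp2:2 pp3:1
Op 3: read(P1, v0) -> 21. No state change.
Op 4: fork(P1) -> P2. 4 ppages; refcounts: pp0:2 pp1:3 pp2:3 pp3:1
Op 5: write(P0, v1, 101). refcount(pp1)=3>1 -> COPY to pp4. 5 ppages; refcounts: pp0:2 pp1:2 pp2:3 pp3:1 pp4:1
Op 6: write(P2, v2, 193). refcount(pp2)=3>1 -> COPY to pp5. 6 ppages; refcounts: pp0:2 pp1:2 pp2:2 pp3:1 pp4:1 pp5:1
Op 7: read(P2, v0) -> 21. No state change.
Op 8: fork(P2) -> P3. 6 ppages; refcounts: pp0:3 pp1:3 pp2:2 pp3:1 pp4:1 pp5:2

yes yes yes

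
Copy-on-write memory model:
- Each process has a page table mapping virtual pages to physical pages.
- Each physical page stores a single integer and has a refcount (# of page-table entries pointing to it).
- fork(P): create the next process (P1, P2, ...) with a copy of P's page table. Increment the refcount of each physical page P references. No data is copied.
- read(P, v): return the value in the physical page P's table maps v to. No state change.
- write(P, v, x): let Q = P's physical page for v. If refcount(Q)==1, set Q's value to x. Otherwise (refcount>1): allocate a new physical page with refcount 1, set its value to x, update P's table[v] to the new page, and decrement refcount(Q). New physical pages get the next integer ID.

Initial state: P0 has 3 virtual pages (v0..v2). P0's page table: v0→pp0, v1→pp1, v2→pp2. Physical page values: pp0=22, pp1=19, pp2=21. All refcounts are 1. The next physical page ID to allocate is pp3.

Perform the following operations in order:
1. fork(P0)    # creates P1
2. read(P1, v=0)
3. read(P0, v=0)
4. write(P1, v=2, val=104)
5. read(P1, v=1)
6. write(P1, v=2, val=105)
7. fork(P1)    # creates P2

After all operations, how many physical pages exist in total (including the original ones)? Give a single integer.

Answer: 4

Derivation:
Op 1: fork(P0) -> P1. 3 ppages; refcounts: pp0:2 pp1:2 pp2:2
Op 2: read(P1, v0) -> 22. No state change.
Op 3: read(P0, v0) -> 22. No state change.
Op 4: write(P1, v2, 104). refcount(pp2)=2>1 -> COPY to pp3. 4 ppages; refcounts: pp0:2 pp1:2 pp2:1 pp3:1
Op 5: read(P1, v1) -> 19. No state change.
Op 6: write(P1, v2, 105). refcount(pp3)=1 -> write in place. 4 ppages; refcounts: pp0:2 pp1:2 pp2:1 pp3:1
Op 7: fork(P1) -> P2. 4 ppages; refcounts: pp0:3 pp1:3 pp2:1 pp3:2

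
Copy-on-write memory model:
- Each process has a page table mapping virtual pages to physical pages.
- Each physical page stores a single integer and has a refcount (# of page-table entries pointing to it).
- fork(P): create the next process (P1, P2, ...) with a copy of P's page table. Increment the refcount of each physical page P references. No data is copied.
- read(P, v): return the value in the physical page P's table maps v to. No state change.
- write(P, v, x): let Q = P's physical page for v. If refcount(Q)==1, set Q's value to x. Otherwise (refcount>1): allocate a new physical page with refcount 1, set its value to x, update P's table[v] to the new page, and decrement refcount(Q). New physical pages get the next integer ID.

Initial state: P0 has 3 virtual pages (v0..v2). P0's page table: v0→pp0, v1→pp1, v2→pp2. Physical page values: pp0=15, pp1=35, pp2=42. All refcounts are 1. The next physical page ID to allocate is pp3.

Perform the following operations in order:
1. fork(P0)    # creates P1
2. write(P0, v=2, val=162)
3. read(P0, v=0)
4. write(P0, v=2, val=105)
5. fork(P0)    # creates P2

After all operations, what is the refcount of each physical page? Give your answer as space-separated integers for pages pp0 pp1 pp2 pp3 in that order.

Answer: 3 3 1 2

Derivation:
Op 1: fork(P0) -> P1. 3 ppages; refcounts: pp0:2 pp1:2 pp2:2
Op 2: write(P0, v2, 162). refcount(pp2)=2>1 -> COPY to pp3. 4 ppages; refcounts: pp0:2 pp1:2 pp2:1 pp3:1
Op 3: read(P0, v0) -> 15. No state change.
Op 4: write(P0, v2, 105). refcount(pp3)=1 -> write in place. 4 ppages; refcounts: pp0:2 pp1:2 pp2:1 pp3:1
Op 5: fork(P0) -> P2. 4 ppages; refcounts: pp0:3 pp1:3 pp2:1 pp3:2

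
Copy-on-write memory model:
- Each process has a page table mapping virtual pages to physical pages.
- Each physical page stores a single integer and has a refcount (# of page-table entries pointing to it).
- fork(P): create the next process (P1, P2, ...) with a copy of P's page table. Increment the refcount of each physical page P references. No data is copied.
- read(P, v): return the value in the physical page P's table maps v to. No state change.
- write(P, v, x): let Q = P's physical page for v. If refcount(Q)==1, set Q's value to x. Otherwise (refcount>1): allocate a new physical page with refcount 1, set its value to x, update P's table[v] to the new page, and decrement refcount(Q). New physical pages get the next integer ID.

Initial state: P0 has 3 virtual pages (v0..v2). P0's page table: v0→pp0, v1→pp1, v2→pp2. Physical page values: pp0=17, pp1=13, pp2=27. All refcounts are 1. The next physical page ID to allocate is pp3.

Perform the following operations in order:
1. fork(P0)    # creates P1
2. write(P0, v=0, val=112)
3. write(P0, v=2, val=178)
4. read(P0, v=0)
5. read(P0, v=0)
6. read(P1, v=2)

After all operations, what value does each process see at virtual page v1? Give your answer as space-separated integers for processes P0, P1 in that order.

Answer: 13 13

Derivation:
Op 1: fork(P0) -> P1. 3 ppages; refcounts: pp0:2 pp1:2 pp2:2
Op 2: write(P0, v0, 112). refcount(pp0)=2>1 -> COPY to pp3. 4 ppages; refcounts: pp0:1 pp1:2 pp2:2 pp3:1
Op 3: write(P0, v2, 178). refcount(pp2)=2>1 -> COPY to pp4. 5 ppages; refcounts: pp0:1 pp1:2 pp2:1 pp3:1 pp4:1
Op 4: read(P0, v0) -> 112. No state change.
Op 5: read(P0, v0) -> 112. No state change.
Op 6: read(P1, v2) -> 27. No state change.
P0: v1 -> pp1 = 13
P1: v1 -> pp1 = 13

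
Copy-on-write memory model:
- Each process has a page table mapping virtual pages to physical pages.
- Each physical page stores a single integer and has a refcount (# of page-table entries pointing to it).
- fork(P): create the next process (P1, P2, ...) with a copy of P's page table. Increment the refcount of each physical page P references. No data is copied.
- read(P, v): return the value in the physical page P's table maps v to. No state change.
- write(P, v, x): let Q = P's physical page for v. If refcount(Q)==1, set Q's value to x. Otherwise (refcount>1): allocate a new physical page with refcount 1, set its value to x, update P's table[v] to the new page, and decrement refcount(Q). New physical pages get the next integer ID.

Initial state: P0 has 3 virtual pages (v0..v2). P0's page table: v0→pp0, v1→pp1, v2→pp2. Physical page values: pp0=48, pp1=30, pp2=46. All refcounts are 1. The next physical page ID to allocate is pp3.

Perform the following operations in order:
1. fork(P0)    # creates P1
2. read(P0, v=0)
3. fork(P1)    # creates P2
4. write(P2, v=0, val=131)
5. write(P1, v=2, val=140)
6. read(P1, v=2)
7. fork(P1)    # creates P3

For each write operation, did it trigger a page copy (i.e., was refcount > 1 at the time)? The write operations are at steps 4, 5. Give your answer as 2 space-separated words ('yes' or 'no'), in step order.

Op 1: fork(P0) -> P1. 3 ppages; refcounts: pp0:2 pp1:2 pp2:2
Op 2: read(P0, v0) -> 48. No state change.
Op 3: fork(P1) -> P2. 3 ppages; refcounts: pp0:3 pp1:3 pp2:3
Op 4: write(P2, v0, 131). refcount(pp0)=3>1 -> COPY to pp3. 4 ppages; refcounts: pp0:2 pp1:3 pp2:3 pp3:1
Op 5: write(P1, v2, 140). refcount(pp2)=3>1 -> COPY to pp4. 5 ppages; refcounts: pp0:2 pp1:3 pp2:2 pp3:1 pp4:1
Op 6: read(P1, v2) -> 140. No state change.
Op 7: fork(P1) -> P3. 5 ppages; refcounts: pp0:3 pp1:4 pp2:2 pp3:1 pp4:2

yes yes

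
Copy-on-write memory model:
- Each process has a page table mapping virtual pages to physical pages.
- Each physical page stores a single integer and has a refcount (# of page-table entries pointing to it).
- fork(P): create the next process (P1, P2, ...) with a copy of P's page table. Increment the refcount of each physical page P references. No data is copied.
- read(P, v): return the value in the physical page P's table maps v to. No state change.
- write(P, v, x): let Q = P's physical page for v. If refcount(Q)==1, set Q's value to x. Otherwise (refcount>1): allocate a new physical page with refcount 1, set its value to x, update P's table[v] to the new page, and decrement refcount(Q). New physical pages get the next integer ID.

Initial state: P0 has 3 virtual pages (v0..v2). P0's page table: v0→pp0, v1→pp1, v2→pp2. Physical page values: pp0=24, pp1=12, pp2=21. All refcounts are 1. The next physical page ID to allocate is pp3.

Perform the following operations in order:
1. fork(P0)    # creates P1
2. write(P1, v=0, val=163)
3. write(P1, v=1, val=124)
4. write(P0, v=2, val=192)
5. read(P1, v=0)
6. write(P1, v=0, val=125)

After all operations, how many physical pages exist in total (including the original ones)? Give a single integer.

Answer: 6

Derivation:
Op 1: fork(P0) -> P1. 3 ppages; refcounts: pp0:2 pp1:2 pp2:2
Op 2: write(P1, v0, 163). refcount(pp0)=2>1 -> COPY to pp3. 4 ppages; refcounts: pp0:1 pp1:2 pp2:2 pp3:1
Op 3: write(P1, v1, 124). refcount(pp1)=2>1 -> COPY to pp4. 5 ppages; refcounts: pp0:1 pp1:1 pp2:2 pp3:1 pp4:1
Op 4: write(P0, v2, 192). refcount(pp2)=2>1 -> COPY to pp5. 6 ppages; refcounts: pp0:1 pp1:1 pp2:1 pp3:1 pp4:1 pp5:1
Op 5: read(P1, v0) -> 163. No state change.
Op 6: write(P1, v0, 125). refcount(pp3)=1 -> write in place. 6 ppages; refcounts: pp0:1 pp1:1 pp2:1 pp3:1 pp4:1 pp5:1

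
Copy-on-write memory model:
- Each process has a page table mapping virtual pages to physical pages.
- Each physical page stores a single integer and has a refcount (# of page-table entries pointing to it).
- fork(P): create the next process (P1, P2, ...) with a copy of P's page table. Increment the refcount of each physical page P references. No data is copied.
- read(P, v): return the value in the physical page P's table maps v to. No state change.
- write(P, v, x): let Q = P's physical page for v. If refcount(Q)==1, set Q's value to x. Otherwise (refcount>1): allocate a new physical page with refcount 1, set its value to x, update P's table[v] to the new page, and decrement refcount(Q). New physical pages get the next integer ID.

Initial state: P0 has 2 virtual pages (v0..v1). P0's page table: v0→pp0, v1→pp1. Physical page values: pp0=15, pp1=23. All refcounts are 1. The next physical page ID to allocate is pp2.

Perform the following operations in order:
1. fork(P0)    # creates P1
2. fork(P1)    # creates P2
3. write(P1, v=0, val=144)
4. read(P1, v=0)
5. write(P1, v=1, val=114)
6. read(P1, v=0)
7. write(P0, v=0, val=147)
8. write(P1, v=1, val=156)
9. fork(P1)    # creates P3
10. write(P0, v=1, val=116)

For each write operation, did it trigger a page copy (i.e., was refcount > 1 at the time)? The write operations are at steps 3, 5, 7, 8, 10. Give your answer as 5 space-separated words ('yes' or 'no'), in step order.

Op 1: fork(P0) -> P1. 2 ppages; refcounts: pp0:2 pp1:2
Op 2: fork(P1) -> P2. 2 ppages; refcounts: pp0:3 pp1:3
Op 3: write(P1, v0, 144). refcount(pp0)=3>1 -> COPY to pp2. 3 ppages; refcounts: pp0:2 pp1:3 pp2:1
Op 4: read(P1, v0) -> 144. No state change.
Op 5: write(P1, v1, 114). refcount(pp1)=3>1 -> COPY to pp3. 4 ppages; refcounts: pp0:2 pp1:2 pp2:1 pp3:1
Op 6: read(P1, v0) -> 144. No state change.
Op 7: write(P0, v0, 147). refcount(pp0)=2>1 -> COPY to pp4. 5 ppages; refcounts: pp0:1 pp1:2 pp2:1 pp3:1 pp4:1
Op 8: write(P1, v1, 156). refcount(pp3)=1 -> write in place. 5 ppages; refcounts: pp0:1 pp1:2 pp2:1 pp3:1 pp4:1
Op 9: fork(P1) -> P3. 5 ppages; refcounts: pp0:1 pp1:2 pp2:2 pp3:2 pp4:1
Op 10: write(P0, v1, 116). refcount(pp1)=2>1 -> COPY to pp5. 6 ppages; refcounts: pp0:1 pp1:1 pp2:2 pp3:2 pp4:1 pp5:1

yes yes yes no yes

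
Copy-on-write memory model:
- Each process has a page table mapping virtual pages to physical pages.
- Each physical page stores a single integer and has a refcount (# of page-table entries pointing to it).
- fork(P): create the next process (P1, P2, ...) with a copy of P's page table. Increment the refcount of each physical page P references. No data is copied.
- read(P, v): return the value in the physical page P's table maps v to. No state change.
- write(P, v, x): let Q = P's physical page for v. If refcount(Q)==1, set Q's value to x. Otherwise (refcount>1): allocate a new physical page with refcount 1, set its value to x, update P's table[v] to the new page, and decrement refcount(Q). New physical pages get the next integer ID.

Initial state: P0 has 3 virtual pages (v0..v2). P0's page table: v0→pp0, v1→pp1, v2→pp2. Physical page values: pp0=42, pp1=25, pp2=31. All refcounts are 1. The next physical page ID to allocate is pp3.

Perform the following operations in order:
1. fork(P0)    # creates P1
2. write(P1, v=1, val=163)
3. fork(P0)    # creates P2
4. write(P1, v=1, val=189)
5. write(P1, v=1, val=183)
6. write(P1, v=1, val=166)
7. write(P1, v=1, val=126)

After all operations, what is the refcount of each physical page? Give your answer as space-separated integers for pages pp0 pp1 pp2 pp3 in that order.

Answer: 3 2 3 1

Derivation:
Op 1: fork(P0) -> P1. 3 ppages; refcounts: pp0:2 pp1:2 pp2:2
Op 2: write(P1, v1, 163). refcount(pp1)=2>1 -> COPY to pp3. 4 ppages; refcounts: pp0:2 pp1:1 pp2:2 pp3:1
Op 3: fork(P0) -> P2. 4 ppages; refcounts: pp0:3 pp1:2 pp2:3 pp3:1
Op 4: write(P1, v1, 189). refcount(pp3)=1 -> write in place. 4 ppages; refcounts: pp0:3 pp1:2 pp2:3 pp3:1
Op 5: write(P1, v1, 183). refcount(pp3)=1 -> write in place. 4 ppages; refcounts: pp0:3 pp1:2 pp2:3 pp3:1
Op 6: write(P1, v1, 166). refcount(pp3)=1 -> write in place. 4 ppages; refcounts: pp0:3 pp1:2 pp2:3 pp3:1
Op 7: write(P1, v1, 126). refcount(pp3)=1 -> write in place. 4 ppages; refcounts: pp0:3 pp1:2 pp2:3 pp3:1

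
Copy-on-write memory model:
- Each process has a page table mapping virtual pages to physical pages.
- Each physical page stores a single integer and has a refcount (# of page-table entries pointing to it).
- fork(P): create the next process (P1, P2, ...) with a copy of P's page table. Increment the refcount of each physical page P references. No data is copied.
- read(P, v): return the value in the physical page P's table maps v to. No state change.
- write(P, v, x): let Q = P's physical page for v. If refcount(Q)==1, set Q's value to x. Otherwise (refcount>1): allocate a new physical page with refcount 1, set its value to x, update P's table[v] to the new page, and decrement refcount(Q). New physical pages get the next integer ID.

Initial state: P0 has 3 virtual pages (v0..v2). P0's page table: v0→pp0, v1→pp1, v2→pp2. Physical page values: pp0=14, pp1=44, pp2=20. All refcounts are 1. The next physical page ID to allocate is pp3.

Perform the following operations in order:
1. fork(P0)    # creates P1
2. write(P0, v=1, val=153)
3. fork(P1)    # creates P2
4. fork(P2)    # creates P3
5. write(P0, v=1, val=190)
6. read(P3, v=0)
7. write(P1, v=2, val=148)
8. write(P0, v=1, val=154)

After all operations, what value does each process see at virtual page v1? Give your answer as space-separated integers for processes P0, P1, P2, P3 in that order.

Answer: 154 44 44 44

Derivation:
Op 1: fork(P0) -> P1. 3 ppages; refcounts: pp0:2 pp1:2 pp2:2
Op 2: write(P0, v1, 153). refcount(pp1)=2>1 -> COPY to pp3. 4 ppages; refcounts: pp0:2 pp1:1 pp2:2 pp3:1
Op 3: fork(P1) -> P2. 4 ppages; refcounts: pp0:3 pp1:2 pp2:3 pp3:1
Op 4: fork(P2) -> P3. 4 ppages; refcounts: pp0:4 pp1:3 pp2:4 pp3:1
Op 5: write(P0, v1, 190). refcount(pp3)=1 -> write in place. 4 ppages; refcounts: pp0:4 pp1:3 pp2:4 pp3:1
Op 6: read(P3, v0) -> 14. No state change.
Op 7: write(P1, v2, 148). refcount(pp2)=4>1 -> COPY to pp4. 5 ppages; refcounts: pp0:4 pp1:3 pp2:3 pp3:1 pp4:1
Op 8: write(P0, v1, 154). refcount(pp3)=1 -> write in place. 5 ppages; refcounts: pp0:4 pp1:3 pp2:3 pp3:1 pp4:1
P0: v1 -> pp3 = 154
P1: v1 -> pp1 = 44
P2: v1 -> pp1 = 44
P3: v1 -> pp1 = 44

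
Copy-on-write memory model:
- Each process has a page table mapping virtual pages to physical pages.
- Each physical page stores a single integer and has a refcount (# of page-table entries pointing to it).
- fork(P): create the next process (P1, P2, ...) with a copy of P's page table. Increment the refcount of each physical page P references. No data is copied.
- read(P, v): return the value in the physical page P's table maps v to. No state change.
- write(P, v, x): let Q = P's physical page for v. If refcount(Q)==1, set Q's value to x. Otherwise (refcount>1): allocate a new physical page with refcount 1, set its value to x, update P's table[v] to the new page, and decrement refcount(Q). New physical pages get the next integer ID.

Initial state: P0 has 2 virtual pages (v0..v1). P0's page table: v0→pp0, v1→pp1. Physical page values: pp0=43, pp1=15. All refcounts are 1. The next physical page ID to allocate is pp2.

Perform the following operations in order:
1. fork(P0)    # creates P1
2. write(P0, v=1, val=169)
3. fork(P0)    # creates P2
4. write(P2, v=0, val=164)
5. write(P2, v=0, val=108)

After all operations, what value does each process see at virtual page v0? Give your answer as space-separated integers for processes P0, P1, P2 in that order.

Op 1: fork(P0) -> P1. 2 ppages; refcounts: pp0:2 pp1:2
Op 2: write(P0, v1, 169). refcount(pp1)=2>1 -> COPY to pp2. 3 ppages; refcounts: pp0:2 pp1:1 pp2:1
Op 3: fork(P0) -> P2. 3 ppages; refcounts: pp0:3 pp1:1 pp2:2
Op 4: write(P2, v0, 164). refcount(pp0)=3>1 -> COPY to pp3. 4 ppages; refcounts: pp0:2 pp1:1 pp2:2 pp3:1
Op 5: write(P2, v0, 108). refcount(pp3)=1 -> write in place. 4 ppages; refcounts: pp0:2 pp1:1 pp2:2 pp3:1
P0: v0 -> pp0 = 43
P1: v0 -> pp0 = 43
P2: v0 -> pp3 = 108

Answer: 43 43 108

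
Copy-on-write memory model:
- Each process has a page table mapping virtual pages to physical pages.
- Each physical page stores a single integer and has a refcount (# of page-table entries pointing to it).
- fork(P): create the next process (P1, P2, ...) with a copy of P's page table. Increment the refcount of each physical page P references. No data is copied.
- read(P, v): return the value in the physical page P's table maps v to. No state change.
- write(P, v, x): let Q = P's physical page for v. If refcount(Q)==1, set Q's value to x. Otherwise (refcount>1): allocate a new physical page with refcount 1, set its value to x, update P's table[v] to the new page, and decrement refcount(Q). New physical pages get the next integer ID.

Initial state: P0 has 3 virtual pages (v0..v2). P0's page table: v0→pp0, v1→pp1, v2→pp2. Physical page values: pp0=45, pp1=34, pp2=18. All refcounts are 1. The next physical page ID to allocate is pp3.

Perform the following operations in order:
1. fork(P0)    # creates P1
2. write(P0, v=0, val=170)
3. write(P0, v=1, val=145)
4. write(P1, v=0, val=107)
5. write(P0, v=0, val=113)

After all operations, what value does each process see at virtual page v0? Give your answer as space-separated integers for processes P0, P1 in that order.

Answer: 113 107

Derivation:
Op 1: fork(P0) -> P1. 3 ppages; refcounts: pp0:2 pp1:2 pp2:2
Op 2: write(P0, v0, 170). refcount(pp0)=2>1 -> COPY to pp3. 4 ppages; refcounts: pp0:1 pp1:2 pp2:2 pp3:1
Op 3: write(P0, v1, 145). refcount(pp1)=2>1 -> COPY to pp4. 5 ppages; refcounts: pp0:1 pp1:1 pp2:2 pp3:1 pp4:1
Op 4: write(P1, v0, 107). refcount(pp0)=1 -> write in place. 5 ppages; refcounts: pp0:1 pp1:1 pp2:2 pp3:1 pp4:1
Op 5: write(P0, v0, 113). refcount(pp3)=1 -> write in place. 5 ppages; refcounts: pp0:1 pp1:1 pp2:2 pp3:1 pp4:1
P0: v0 -> pp3 = 113
P1: v0 -> pp0 = 107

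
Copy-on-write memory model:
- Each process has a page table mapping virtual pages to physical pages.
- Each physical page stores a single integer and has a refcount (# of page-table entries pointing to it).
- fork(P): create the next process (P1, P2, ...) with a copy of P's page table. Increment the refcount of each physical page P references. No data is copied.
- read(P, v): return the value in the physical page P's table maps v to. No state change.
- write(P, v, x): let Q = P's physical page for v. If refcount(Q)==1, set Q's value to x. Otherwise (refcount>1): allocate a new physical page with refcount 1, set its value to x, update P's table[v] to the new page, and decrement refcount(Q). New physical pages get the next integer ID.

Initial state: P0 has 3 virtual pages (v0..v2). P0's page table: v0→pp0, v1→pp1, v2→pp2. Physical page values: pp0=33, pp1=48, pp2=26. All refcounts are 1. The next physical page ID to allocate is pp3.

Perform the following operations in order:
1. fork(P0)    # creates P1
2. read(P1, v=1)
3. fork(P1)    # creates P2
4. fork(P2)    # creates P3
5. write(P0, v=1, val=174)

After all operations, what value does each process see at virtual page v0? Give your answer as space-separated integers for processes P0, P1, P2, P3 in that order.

Answer: 33 33 33 33

Derivation:
Op 1: fork(P0) -> P1. 3 ppages; refcounts: pp0:2 pp1:2 pp2:2
Op 2: read(P1, v1) -> 48. No state change.
Op 3: fork(P1) -> P2. 3 ppages; refcounts: pp0:3 pp1:3 pp2:3
Op 4: fork(P2) -> P3. 3 ppages; refcounts: pp0:4 pp1:4 pp2:4
Op 5: write(P0, v1, 174). refcount(pp1)=4>1 -> COPY to pp3. 4 ppages; refcounts: pp0:4 pp1:3 pp2:4 pp3:1
P0: v0 -> pp0 = 33
P1: v0 -> pp0 = 33
P2: v0 -> pp0 = 33
P3: v0 -> pp0 = 33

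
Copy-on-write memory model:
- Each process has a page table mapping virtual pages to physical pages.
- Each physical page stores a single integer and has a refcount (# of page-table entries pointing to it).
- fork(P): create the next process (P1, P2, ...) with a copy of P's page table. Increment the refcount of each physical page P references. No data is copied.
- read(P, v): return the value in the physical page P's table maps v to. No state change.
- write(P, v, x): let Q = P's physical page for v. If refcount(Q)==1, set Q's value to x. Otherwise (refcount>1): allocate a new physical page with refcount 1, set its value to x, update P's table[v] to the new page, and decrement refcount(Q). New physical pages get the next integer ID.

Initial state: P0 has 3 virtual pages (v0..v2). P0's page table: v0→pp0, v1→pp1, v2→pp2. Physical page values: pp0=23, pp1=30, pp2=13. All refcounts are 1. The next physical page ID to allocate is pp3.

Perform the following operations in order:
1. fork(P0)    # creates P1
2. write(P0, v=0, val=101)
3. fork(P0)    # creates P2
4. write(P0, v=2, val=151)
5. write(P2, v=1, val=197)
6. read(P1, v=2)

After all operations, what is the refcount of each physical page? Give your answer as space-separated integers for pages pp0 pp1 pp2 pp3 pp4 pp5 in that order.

Answer: 1 2 2 2 1 1

Derivation:
Op 1: fork(P0) -> P1. 3 ppages; refcounts: pp0:2 pp1:2 pp2:2
Op 2: write(P0, v0, 101). refcount(pp0)=2>1 -> COPY to pp3. 4 ppages; refcounts: pp0:1 pp1:2 pp2:2 pp3:1
Op 3: fork(P0) -> P2. 4 ppages; refcounts: pp0:1 pp1:3 pp2:3 pp3:2
Op 4: write(P0, v2, 151). refcount(pp2)=3>1 -> COPY to pp4. 5 ppages; refcounts: pp0:1 pp1:3 pp2:2 pp3:2 pp4:1
Op 5: write(P2, v1, 197). refcount(pp1)=3>1 -> COPY to pp5. 6 ppages; refcounts: pp0:1 pp1:2 pp2:2 pp3:2 pp4:1 pp5:1
Op 6: read(P1, v2) -> 13. No state change.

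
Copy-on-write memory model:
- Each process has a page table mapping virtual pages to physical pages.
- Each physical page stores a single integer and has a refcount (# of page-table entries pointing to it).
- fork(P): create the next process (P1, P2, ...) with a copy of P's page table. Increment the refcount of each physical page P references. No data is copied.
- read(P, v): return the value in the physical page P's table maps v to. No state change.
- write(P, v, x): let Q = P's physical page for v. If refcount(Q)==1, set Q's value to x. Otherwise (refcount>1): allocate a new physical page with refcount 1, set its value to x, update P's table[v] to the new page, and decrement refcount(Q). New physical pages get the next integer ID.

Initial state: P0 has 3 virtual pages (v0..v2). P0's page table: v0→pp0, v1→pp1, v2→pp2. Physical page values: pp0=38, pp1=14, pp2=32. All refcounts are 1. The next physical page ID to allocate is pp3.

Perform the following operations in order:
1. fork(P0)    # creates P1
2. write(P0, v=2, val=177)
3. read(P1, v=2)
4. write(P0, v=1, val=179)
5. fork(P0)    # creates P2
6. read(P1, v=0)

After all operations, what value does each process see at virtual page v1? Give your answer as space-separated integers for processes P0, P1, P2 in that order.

Op 1: fork(P0) -> P1. 3 ppages; refcounts: pp0:2 pp1:2 pp2:2
Op 2: write(P0, v2, 177). refcount(pp2)=2>1 -> COPY to pp3. 4 ppages; refcounts: pp0:2 pp1:2 pp2:1 pp3:1
Op 3: read(P1, v2) -> 32. No state change.
Op 4: write(P0, v1, 179). refcount(pp1)=2>1 -> COPY to pp4. 5 ppages; refcounts: pp0:2 pp1:1 pp2:1 pp3:1 pp4:1
Op 5: fork(P0) -> P2. 5 ppages; refcounts: pp0:3 pp1:1 pp2:1 pp3:2 pp4:2
Op 6: read(P1, v0) -> 38. No state change.
P0: v1 -> pp4 = 179
P1: v1 -> pp1 = 14
P2: v1 -> pp4 = 179

Answer: 179 14 179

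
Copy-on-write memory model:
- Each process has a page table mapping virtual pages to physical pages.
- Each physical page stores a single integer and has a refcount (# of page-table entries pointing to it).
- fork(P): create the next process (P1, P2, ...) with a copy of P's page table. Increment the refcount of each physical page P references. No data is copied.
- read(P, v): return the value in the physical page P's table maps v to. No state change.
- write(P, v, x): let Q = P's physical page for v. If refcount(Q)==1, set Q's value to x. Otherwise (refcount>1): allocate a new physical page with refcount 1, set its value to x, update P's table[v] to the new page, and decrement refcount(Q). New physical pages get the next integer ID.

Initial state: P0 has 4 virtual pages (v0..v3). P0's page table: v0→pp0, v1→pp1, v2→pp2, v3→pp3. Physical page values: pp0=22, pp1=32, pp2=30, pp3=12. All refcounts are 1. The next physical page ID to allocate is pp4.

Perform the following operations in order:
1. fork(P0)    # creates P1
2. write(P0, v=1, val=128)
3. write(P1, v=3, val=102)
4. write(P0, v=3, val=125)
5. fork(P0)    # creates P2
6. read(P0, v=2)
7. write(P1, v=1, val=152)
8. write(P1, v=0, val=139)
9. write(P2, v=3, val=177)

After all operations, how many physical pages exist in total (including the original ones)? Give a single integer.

Op 1: fork(P0) -> P1. 4 ppages; refcounts: pp0:2 pp1:2 pp2:2 pp3:2
Op 2: write(P0, v1, 128). refcount(pp1)=2>1 -> COPY to pp4. 5 ppages; refcounts: pp0:2 pp1:1 pp2:2 pp3:2 pp4:1
Op 3: write(P1, v3, 102). refcount(pp3)=2>1 -> COPY to pp5. 6 ppages; refcounts: pp0:2 pp1:1 pp2:2 pp3:1 pp4:1 pp5:1
Op 4: write(P0, v3, 125). refcount(pp3)=1 -> write in place. 6 ppages; refcounts: pp0:2 pp1:1 pp2:2 pp3:1 pp4:1 pp5:1
Op 5: fork(P0) -> P2. 6 ppages; refcounts: pp0:3 pp1:1 pp2:3 pp3:2 pp4:2 pp5:1
Op 6: read(P0, v2) -> 30. No state change.
Op 7: write(P1, v1, 152). refcount(pp1)=1 -> write in place. 6 ppages; refcounts: pp0:3 pp1:1 pp2:3 pp3:2 pp4:2 pp5:1
Op 8: write(P1, v0, 139). refcount(pp0)=3>1 -> COPY to pp6. 7 ppages; refcounts: pp0:2 pp1:1 pp2:3 pp3:2 pp4:2 pp5:1 pp6:1
Op 9: write(P2, v3, 177). refcount(pp3)=2>1 -> COPY to pp7. 8 ppages; refcounts: pp0:2 pp1:1 pp2:3 pp3:1 pp4:2 pp5:1 pp6:1 pp7:1

Answer: 8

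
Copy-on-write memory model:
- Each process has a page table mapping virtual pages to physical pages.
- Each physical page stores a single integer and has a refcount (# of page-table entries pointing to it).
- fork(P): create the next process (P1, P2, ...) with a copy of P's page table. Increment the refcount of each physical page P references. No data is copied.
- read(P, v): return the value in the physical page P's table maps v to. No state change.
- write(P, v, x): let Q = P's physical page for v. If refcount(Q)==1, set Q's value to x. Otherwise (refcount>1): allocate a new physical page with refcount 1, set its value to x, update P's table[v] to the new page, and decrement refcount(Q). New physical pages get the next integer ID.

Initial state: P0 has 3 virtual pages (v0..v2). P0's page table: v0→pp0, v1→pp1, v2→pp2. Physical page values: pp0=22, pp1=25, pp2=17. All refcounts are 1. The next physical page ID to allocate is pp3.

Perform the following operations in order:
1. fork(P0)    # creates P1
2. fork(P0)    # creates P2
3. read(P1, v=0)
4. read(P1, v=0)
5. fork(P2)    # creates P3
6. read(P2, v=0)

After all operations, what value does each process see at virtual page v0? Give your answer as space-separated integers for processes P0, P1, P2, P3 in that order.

Op 1: fork(P0) -> P1. 3 ppages; refcounts: pp0:2 pp1:2 pp2:2
Op 2: fork(P0) -> P2. 3 ppages; refcounts: pp0:3 pp1:3 pp2:3
Op 3: read(P1, v0) -> 22. No state change.
Op 4: read(P1, v0) -> 22. No state change.
Op 5: fork(P2) -> P3. 3 ppages; refcounts: pp0:4 pp1:4 pp2:4
Op 6: read(P2, v0) -> 22. No state change.
P0: v0 -> pp0 = 22
P1: v0 -> pp0 = 22
P2: v0 -> pp0 = 22
P3: v0 -> pp0 = 22

Answer: 22 22 22 22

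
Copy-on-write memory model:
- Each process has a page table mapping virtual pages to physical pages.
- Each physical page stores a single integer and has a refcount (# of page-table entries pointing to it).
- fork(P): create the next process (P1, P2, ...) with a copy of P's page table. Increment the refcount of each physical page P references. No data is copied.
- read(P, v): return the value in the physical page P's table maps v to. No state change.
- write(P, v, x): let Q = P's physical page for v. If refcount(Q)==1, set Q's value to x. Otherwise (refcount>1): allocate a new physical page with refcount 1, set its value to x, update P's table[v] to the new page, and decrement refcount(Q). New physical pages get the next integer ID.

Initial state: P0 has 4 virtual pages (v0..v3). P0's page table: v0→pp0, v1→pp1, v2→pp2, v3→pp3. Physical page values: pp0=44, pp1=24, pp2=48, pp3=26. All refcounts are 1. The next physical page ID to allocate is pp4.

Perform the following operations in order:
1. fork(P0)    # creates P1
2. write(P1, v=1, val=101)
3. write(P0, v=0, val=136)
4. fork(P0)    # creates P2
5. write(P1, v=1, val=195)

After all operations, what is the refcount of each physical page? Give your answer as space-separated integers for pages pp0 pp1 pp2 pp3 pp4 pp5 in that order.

Op 1: fork(P0) -> P1. 4 ppages; refcounts: pp0:2 pp1:2 pp2:2 pp3:2
Op 2: write(P1, v1, 101). refcount(pp1)=2>1 -> COPY to pp4. 5 ppages; refcounts: pp0:2 pp1:1 pp2:2 pp3:2 pp4:1
Op 3: write(P0, v0, 136). refcount(pp0)=2>1 -> COPY to pp5. 6 ppages; refcounts: pp0:1 pp1:1 pp2:2 pp3:2 pp4:1 pp5:1
Op 4: fork(P0) -> P2. 6 ppages; refcounts: pp0:1 pp1:2 pp2:3 pp3:3 pp4:1 pp5:2
Op 5: write(P1, v1, 195). refcount(pp4)=1 -> write in place. 6 ppages; refcounts: pp0:1 pp1:2 pp2:3 pp3:3 pp4:1 pp5:2

Answer: 1 2 3 3 1 2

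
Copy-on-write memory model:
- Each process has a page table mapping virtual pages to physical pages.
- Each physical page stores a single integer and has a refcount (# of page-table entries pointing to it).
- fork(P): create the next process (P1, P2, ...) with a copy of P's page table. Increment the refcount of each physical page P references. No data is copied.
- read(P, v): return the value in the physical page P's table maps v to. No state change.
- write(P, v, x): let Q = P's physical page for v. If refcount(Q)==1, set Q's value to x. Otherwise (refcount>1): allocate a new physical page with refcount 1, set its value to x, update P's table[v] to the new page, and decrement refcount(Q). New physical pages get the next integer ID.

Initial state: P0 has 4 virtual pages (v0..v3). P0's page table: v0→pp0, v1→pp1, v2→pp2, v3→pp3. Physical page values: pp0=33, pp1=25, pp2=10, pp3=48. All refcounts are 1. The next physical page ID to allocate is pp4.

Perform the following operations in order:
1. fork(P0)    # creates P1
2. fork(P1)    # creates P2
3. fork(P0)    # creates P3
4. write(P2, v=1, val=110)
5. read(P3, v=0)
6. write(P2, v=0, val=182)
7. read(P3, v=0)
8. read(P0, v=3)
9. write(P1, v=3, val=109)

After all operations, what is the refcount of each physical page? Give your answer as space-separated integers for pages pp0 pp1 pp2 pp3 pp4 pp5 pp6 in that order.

Answer: 3 3 4 3 1 1 1

Derivation:
Op 1: fork(P0) -> P1. 4 ppages; refcounts: pp0:2 pp1:2 pp2:2 pp3:2
Op 2: fork(P1) -> P2. 4 ppages; refcounts: pp0:3 pp1:3 pp2:3 pp3:3
Op 3: fork(P0) -> P3. 4 ppages; refcounts: pp0:4 pp1:4 pp2:4 pp3:4
Op 4: write(P2, v1, 110). refcount(pp1)=4>1 -> COPY to pp4. 5 ppages; refcounts: pp0:4 pp1:3 pp2:4 pp3:4 pp4:1
Op 5: read(P3, v0) -> 33. No state change.
Op 6: write(P2, v0, 182). refcount(pp0)=4>1 -> COPY to pp5. 6 ppages; refcounts: pp0:3 pp1:3 pp2:4 pp3:4 pp4:1 pp5:1
Op 7: read(P3, v0) -> 33. No state change.
Op 8: read(P0, v3) -> 48. No state change.
Op 9: write(P1, v3, 109). refcount(pp3)=4>1 -> COPY to pp6. 7 ppages; refcounts: pp0:3 pp1:3 pp2:4 pp3:3 pp4:1 pp5:1 pp6:1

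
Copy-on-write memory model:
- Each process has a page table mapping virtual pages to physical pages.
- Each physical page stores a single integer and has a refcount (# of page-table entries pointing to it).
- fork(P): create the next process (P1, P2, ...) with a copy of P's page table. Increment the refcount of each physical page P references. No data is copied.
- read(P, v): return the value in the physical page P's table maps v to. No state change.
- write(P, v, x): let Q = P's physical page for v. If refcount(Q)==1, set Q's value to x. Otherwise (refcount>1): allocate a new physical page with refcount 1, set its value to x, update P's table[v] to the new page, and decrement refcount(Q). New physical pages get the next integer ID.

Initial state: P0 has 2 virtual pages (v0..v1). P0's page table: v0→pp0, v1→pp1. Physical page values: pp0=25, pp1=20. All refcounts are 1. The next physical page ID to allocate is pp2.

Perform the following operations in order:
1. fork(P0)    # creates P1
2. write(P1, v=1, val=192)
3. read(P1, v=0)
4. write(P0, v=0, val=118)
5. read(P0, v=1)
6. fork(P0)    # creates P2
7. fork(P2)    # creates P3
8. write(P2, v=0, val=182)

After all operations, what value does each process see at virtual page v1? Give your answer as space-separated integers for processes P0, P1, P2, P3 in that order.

Answer: 20 192 20 20

Derivation:
Op 1: fork(P0) -> P1. 2 ppages; refcounts: pp0:2 pp1:2
Op 2: write(P1, v1, 192). refcount(pp1)=2>1 -> COPY to pp2. 3 ppages; refcounts: pp0:2 pp1:1 pp2:1
Op 3: read(P1, v0) -> 25. No state change.
Op 4: write(P0, v0, 118). refcount(pp0)=2>1 -> COPY to pp3. 4 ppages; refcounts: pp0:1 pp1:1 pp2:1 pp3:1
Op 5: read(P0, v1) -> 20. No state change.
Op 6: fork(P0) -> P2. 4 ppages; refcounts: pp0:1 pp1:2 pp2:1 pp3:2
Op 7: fork(P2) -> P3. 4 ppages; refcounts: pp0:1 pp1:3 pp2:1 pp3:3
Op 8: write(P2, v0, 182). refcount(pp3)=3>1 -> COPY to pp4. 5 ppages; refcounts: pp0:1 pp1:3 pp2:1 pp3:2 pp4:1
P0: v1 -> pp1 = 20
P1: v1 -> pp2 = 192
P2: v1 -> pp1 = 20
P3: v1 -> pp1 = 20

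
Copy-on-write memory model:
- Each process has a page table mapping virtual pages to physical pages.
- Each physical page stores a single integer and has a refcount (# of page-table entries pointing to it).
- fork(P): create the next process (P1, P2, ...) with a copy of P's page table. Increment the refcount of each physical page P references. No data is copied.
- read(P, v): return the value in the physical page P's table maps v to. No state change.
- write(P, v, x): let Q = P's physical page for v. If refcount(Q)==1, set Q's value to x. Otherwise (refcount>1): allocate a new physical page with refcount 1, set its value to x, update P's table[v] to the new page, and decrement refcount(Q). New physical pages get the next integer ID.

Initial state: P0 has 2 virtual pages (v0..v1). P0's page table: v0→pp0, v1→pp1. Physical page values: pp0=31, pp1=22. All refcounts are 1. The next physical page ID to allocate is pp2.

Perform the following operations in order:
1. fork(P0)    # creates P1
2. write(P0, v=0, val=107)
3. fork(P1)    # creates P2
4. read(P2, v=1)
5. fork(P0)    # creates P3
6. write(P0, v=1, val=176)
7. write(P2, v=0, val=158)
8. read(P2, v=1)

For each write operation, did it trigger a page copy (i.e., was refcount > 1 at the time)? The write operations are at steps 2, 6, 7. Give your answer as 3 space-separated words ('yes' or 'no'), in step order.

Op 1: fork(P0) -> P1. 2 ppages; refcounts: pp0:2 pp1:2
Op 2: write(P0, v0, 107). refcount(pp0)=2>1 -> COPY to pp2. 3 ppages; refcounts: pp0:1 pp1:2 pp2:1
Op 3: fork(P1) -> P2. 3 ppages; refcounts: pp0:2 pp1:3 pp2:1
Op 4: read(P2, v1) -> 22. No state change.
Op 5: fork(P0) -> P3. 3 ppages; refcounts: pp0:2 pp1:4 pp2:2
Op 6: write(P0, v1, 176). refcount(pp1)=4>1 -> COPY to pp3. 4 ppages; refcounts: pp0:2 pp1:3 pp2:2 pp3:1
Op 7: write(P2, v0, 158). refcount(pp0)=2>1 -> COPY to pp4. 5 ppages; refcounts: pp0:1 pp1:3 pp2:2 pp3:1 pp4:1
Op 8: read(P2, v1) -> 22. No state change.

yes yes yes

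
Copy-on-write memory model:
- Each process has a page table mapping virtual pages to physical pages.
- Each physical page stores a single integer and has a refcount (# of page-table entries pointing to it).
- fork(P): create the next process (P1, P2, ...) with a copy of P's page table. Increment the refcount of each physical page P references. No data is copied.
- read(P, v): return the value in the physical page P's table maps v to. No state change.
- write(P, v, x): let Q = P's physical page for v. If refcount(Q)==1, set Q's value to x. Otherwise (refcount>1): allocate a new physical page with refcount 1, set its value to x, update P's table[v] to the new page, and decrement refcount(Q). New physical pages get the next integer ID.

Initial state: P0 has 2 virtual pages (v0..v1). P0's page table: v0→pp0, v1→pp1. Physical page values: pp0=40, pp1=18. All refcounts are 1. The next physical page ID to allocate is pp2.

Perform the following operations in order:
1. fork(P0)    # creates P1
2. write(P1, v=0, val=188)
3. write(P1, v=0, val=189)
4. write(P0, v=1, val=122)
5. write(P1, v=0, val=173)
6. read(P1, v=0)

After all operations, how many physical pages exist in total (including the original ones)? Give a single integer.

Op 1: fork(P0) -> P1. 2 ppages; refcounts: pp0:2 pp1:2
Op 2: write(P1, v0, 188). refcount(pp0)=2>1 -> COPY to pp2. 3 ppages; refcounts: pp0:1 pp1:2 pp2:1
Op 3: write(P1, v0, 189). refcount(pp2)=1 -> write in place. 3 ppages; refcounts: pp0:1 pp1:2 pp2:1
Op 4: write(P0, v1, 122). refcount(pp1)=2>1 -> COPY to pp3. 4 ppages; refcounts: pp0:1 pp1:1 pp2:1 pp3:1
Op 5: write(P1, v0, 173). refcount(pp2)=1 -> write in place. 4 ppages; refcounts: pp0:1 pp1:1 pp2:1 pp3:1
Op 6: read(P1, v0) -> 173. No state change.

Answer: 4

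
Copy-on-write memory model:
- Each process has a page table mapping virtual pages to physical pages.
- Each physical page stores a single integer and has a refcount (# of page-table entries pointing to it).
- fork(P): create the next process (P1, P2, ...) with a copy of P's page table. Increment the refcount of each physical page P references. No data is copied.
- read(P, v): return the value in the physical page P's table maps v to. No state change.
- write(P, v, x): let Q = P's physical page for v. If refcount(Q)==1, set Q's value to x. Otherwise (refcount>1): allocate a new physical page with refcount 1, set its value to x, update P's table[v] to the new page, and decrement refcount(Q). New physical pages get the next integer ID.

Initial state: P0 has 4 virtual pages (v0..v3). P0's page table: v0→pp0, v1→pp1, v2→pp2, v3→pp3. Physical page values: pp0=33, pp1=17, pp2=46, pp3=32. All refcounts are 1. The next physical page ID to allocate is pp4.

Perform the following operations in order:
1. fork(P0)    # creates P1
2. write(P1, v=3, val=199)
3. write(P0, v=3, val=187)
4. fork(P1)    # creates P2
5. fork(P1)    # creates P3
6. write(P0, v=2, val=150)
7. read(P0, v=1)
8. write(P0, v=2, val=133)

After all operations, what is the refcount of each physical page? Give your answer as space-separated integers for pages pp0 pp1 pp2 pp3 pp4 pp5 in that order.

Op 1: fork(P0) -> P1. 4 ppages; refcounts: pp0:2 pp1:2 pp2:2 pp3:2
Op 2: write(P1, v3, 199). refcount(pp3)=2>1 -> COPY to pp4. 5 ppages; refcounts: pp0:2 pp1:2 pp2:2 pp3:1 pp4:1
Op 3: write(P0, v3, 187). refcount(pp3)=1 -> write in place. 5 ppages; refcounts: pp0:2 pp1:2 pp2:2 pp3:1 pp4:1
Op 4: fork(P1) -> P2. 5 ppages; refcounts: pp0:3 pp1:3 pp2:3 pp3:1 pp4:2
Op 5: fork(P1) -> P3. 5 ppages; refcounts: pp0:4 pp1:4 pp2:4 pp3:1 pp4:3
Op 6: write(P0, v2, 150). refcount(pp2)=4>1 -> COPY to pp5. 6 ppages; refcounts: pp0:4 pp1:4 pp2:3 pp3:1 pp4:3 pp5:1
Op 7: read(P0, v1) -> 17. No state change.
Op 8: write(P0, v2, 133). refcount(pp5)=1 -> write in place. 6 ppages; refcounts: pp0:4 pp1:4 pp2:3 pp3:1 pp4:3 pp5:1

Answer: 4 4 3 1 3 1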